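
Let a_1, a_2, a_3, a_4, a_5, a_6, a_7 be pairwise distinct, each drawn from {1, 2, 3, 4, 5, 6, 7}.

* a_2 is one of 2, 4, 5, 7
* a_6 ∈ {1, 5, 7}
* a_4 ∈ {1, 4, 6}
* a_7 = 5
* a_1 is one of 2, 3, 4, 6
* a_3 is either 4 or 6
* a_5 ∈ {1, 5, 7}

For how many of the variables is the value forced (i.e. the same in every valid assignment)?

3

a_7 must be 5 (only option left). Remove 5 from a_2, a_5, a_6.
Among the 6 still-open variables, 3 fits only a_1 (and all 6 values in {1, 2, 3, 4, 6, 7} must be used), so a_1 = 3.
The 5 still-open variables together cover exactly {1, 2, 4, 6, 7} — 5 values for 5 variables — and 2 appears only in a_2's list, so a_2 = 2.
a_5 and a_6 between them cover only {1, 7} — a naked pair. Remove those values from a_4.
Determined: a_1=3, a_2=2, a_7=5. The other variables each still have more than one consistent value. That makes 3.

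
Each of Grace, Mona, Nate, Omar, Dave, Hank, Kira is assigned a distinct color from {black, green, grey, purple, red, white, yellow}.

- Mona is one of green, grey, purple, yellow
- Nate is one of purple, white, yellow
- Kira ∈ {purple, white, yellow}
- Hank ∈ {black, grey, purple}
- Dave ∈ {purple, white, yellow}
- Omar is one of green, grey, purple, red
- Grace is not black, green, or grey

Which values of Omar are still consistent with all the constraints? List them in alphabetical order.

The 7 variables together cover exactly {black, green, grey, purple, red, white, yellow} — 7 values for 7 variables — and black appears only in Hank's list, so Hank = black.
The 3 variables Nate, Dave, Kira are confined to {purple, white, yellow}, which locks those values in; drop them from Grace, Mona, Omar.
That leaves Grace = red. So Omar can't be red.
No further eliminations apply; Omar can still be any of green, grey.

green, grey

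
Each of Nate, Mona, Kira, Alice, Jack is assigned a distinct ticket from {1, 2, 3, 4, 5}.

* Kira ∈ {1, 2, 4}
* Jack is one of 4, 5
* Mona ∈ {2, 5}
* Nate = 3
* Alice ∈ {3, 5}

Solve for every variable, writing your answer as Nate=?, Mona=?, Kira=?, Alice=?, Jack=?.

Nate has just one choice, so Nate = 3. Strike 3 from Alice.
That leaves Alice = 5. Remove 5 from Mona, Jack.
Jack has just one choice, so Jack = 4. Eliminate 4 elsewhere: Kira.
That leaves Mona = 2. Eliminate 2 elsewhere: Kira.
Kira has just one choice, so Kira = 1.

Nate=3, Mona=2, Kira=1, Alice=5, Jack=4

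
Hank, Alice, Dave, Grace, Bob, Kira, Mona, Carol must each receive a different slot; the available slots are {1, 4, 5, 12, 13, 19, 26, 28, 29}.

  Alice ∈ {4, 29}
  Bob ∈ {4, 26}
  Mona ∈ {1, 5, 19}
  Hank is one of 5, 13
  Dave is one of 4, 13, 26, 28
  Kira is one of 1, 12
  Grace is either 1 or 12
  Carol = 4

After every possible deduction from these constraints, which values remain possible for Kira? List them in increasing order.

Carol must be 4 (only option left). Eliminate 4 elsewhere: Alice, Dave, Bob.
Alice must be 29 (only option left).
Bob must be 26 (only option left). Remove 26 from Dave.
The 2 variables Grace and Kira are confined to {1, 12}, which locks those values in; drop them from Mona.
No further eliminations apply; Kira can still be any of 1, 12.

1, 12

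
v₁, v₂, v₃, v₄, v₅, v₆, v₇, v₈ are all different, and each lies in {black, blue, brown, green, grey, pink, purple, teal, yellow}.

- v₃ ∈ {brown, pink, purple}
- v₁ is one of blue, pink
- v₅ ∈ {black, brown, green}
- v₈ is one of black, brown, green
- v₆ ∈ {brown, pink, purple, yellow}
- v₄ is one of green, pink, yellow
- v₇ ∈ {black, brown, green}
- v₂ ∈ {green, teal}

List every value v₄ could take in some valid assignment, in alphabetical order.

pink, yellow

The 8 variables together cover exactly {black, blue, brown, green, pink, purple, teal, yellow} — 8 values for 8 variables — and blue appears only in v₁'s list, so v₁ = blue.
Among the 7 still-open variables, teal fits only v₂ (and all 7 values in {black, brown, green, pink, purple, teal, yellow} must be used), so v₂ = teal.
v₅, v₇, v₈ between them cover only {black, brown, green} — a naked triple. Remove those values from v₃, v₄, v₆.
No further eliminations apply; v₄ can still be any of pink, yellow.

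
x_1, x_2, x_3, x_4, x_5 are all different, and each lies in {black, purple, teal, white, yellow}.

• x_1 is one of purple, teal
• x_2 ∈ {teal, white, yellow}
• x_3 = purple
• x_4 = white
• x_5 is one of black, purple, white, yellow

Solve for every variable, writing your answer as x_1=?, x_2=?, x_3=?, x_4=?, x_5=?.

x_1=teal, x_2=yellow, x_3=purple, x_4=white, x_5=black

x_3's domain is down to {purple}, so x_3 = purple. So x_1, x_5 can't be purple.
x_4's domain is down to {white}, so x_4 = white. Eliminate white elsewhere: x_2, x_5.
x_1's domain is down to {teal}, so x_1 = teal. Remove teal from x_2.
x_2 has just one choice, so x_2 = yellow. Strike yellow from x_5.
x_5 must be black (only option left).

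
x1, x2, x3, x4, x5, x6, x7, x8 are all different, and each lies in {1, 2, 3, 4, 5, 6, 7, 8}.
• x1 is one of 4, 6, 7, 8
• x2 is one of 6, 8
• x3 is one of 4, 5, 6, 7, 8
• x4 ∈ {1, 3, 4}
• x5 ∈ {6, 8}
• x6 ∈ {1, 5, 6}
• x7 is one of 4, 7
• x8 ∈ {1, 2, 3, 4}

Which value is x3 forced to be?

5

The 8 variables draw from only 8 values {1, 2, 3, 4, 5, 6, 7, 8}, so each is used; only x8 can be 2, hence x8 = 2.
The 7 still-open variables together cover exactly {1, 3, 4, 5, 6, 7, 8} — 7 values for 7 variables — and 3 appears only in x4's list, so x4 = 3.
Among the 6 still-open variables, 1 fits only x6 (and all 6 values in {1, 4, 5, 6, 7, 8} must be used), so x6 = 1.
Among the 5 still-open variables, 5 fits only x3 (and all 5 values in {4, 5, 6, 7, 8} must be used), so x3 = 5.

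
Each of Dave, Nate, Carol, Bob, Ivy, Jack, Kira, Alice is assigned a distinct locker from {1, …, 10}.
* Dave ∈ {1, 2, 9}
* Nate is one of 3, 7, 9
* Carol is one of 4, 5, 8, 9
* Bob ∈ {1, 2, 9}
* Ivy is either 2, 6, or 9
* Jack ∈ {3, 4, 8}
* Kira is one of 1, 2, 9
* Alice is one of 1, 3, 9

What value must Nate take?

7

Dave, Bob, Kira between them cover only {1, 2, 9} — a naked triple. Remove those values from Nate, Carol, Ivy, Alice.
Ivy must be 6 (only option left).
That leaves Alice = 3. Eliminate 3 elsewhere: Nate, Jack.
So Nate = 7.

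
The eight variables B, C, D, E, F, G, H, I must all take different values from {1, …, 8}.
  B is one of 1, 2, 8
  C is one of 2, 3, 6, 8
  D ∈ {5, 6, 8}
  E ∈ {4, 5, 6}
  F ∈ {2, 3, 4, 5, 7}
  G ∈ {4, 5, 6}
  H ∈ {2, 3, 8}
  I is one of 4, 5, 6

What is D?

The 8 variables draw from only 8 values {1, 2, 3, 4, 5, 6, 7, 8}, so each is used; only B can be 1, hence B = 1.
The 7 still-open variables together cover exactly {2, 3, 4, 5, 6, 7, 8} — 7 values for 7 variables — and 7 appears only in F's list, so F = 7.
E, G, I between them cover only {4, 5, 6} — a naked triple. Remove those values from C, D.
So D = 8.

8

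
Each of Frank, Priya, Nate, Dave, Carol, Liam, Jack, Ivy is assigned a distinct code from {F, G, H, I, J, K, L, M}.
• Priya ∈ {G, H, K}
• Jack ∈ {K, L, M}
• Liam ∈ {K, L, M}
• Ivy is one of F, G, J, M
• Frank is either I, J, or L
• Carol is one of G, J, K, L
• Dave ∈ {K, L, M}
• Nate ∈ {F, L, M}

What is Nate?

Among the 8 variables, H fits only Priya (and all 8 values in {F, G, H, I, J, K, L, M} must be used), so Priya = H.
Among the 7 still-open variables, I fits only Frank (and all 7 values in {F, G, I, J, K, L, M} must be used), so Frank = I.
Dave, Liam, Jack between them cover only {K, L, M} — a naked triple. Remove those values from Nate, Carol, Ivy.
So Nate = F.

F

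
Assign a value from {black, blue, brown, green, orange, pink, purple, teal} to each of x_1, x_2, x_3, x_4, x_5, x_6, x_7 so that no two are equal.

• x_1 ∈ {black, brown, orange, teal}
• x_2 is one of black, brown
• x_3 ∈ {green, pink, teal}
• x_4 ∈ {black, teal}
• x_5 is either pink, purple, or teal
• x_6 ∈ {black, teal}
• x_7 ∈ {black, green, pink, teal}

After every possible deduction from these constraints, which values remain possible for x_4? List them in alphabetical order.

The 7 variables together cover exactly {black, brown, green, orange, pink, purple, teal} — 7 values for 7 variables — and orange appears only in x_1's list, so x_1 = orange.
The 6 still-open variables draw from only 6 values {black, brown, green, pink, purple, teal}, so each is used; only x_2 can be brown, hence x_2 = brown.
The 5 still-open variables together cover exactly {black, green, pink, purple, teal} — 5 values for 5 variables — and purple appears only in x_5's list, so x_5 = purple.
x_4 and x_6 share exactly the 2 values {black, teal}; by pigeonhole those values go to them, so strike black, teal from x_3, x_7.
No further eliminations apply; x_4 can still be any of black, teal.

black, teal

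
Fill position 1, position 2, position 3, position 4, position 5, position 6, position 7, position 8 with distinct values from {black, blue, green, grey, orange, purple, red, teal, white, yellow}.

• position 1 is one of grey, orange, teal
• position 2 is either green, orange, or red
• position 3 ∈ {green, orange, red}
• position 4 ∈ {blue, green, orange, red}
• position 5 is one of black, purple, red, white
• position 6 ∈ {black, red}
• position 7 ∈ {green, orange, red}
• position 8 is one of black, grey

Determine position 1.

position 2, position 3, position 7 between them cover only {green, orange, red} — a naked triple. Remove those values from position 1, position 4, position 5, position 6.
position 4's domain is down to {blue}, so position 4 = blue.
position 6 has just one choice, so position 6 = black. Eliminate black elsewhere: position 5, position 8.
position 8's domain is down to {grey}, so position 8 = grey. So position 1 can't be grey.
So position 1 = teal.

teal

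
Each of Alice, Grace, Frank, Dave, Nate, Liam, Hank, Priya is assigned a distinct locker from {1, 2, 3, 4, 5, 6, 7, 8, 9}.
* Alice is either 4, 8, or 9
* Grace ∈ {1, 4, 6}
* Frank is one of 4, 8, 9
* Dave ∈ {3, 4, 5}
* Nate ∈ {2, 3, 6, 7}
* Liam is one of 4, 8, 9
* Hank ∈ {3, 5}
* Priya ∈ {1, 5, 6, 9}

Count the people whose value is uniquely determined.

0

The 3 variables Alice, Frank, Liam are confined to {4, 8, 9}, which locks those values in; drop them from Grace, Dave, Priya.
Dave and Hank share exactly the 2 values {3, 5}; by pigeonhole those values go to them, so strike 3, 5 from Nate, Priya.
Grace and Priya between them cover only {1, 6} — a naked pair. Remove those values from Nate.
Determined: none. The other people each still have more than one consistent value. That makes 0.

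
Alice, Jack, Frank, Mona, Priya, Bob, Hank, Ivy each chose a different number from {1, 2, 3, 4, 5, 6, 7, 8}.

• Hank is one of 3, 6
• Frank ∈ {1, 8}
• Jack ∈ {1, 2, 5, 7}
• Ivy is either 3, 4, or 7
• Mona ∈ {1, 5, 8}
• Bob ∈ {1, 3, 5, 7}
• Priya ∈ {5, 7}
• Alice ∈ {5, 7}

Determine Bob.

3

The 8 variables together cover exactly {1, 2, 3, 4, 5, 6, 7, 8} — 8 values for 8 variables — and 2 appears only in Jack's list, so Jack = 2.
Among the 7 still-open variables, 4 fits only Ivy (and all 7 values in {1, 3, 4, 5, 6, 7, 8} must be used), so Ivy = 4.
The 6 still-open variables draw from only 6 values {1, 3, 5, 6, 7, 8}, so each is used; only Hank can be 6, hence Hank = 6.
Among the 5 still-open variables, 3 fits only Bob (and all 5 values in {1, 3, 5, 7, 8} must be used), so Bob = 3.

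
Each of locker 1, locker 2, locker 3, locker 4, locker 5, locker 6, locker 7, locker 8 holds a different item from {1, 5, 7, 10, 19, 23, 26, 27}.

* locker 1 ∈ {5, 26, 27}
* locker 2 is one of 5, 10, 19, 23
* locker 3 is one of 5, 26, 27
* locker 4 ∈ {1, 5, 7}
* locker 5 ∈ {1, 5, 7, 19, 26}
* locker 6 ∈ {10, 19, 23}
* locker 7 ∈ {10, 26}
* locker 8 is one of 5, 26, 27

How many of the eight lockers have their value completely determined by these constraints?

locker 1, locker 3, locker 8 between them cover only {5, 26, 27} — a naked triple. Remove those values from locker 2, locker 4, locker 5, locker 7.
locker 7 must be 10 (only option left). Eliminate 10 elsewhere: locker 2, locker 6.
The 2 variables locker 2 and locker 6 are confined to {19, 23}, which locks those values in; drop them from locker 5.
Determined: locker 7=10. The other lockers each still have more than one consistent value. That makes 1.

1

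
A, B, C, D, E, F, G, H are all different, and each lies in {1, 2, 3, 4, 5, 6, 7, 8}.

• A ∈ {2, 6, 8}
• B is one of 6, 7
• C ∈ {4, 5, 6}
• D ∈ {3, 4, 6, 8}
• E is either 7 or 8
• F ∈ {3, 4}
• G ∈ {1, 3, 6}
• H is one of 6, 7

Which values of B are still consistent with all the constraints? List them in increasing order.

6, 7

The 8 variables together cover exactly {1, 2, 3, 4, 5, 6, 7, 8} — 8 values for 8 variables — and 1 appears only in G's list, so G = 1.
The 7 still-open variables draw from only 7 values {2, 3, 4, 5, 6, 7, 8}, so each is used; only A can be 2, hence A = 2.
The 6 still-open variables draw from only 6 values {3, 4, 5, 6, 7, 8}, so each is used; only C can be 5, hence C = 5.
The 2 variables B and H are confined to {6, 7}, which locks those values in; drop them from D, E.
E's domain is down to {8}, so E = 8. Eliminate 8 elsewhere: D.
No further eliminations apply; B can still be any of 6, 7.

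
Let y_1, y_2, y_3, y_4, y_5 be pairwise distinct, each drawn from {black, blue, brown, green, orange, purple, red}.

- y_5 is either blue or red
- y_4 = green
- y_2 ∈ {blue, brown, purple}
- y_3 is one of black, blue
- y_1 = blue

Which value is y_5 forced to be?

red

y_1's domain is down to {blue}, so y_1 = blue. Eliminate blue elsewhere: y_2, y_3, y_5.
So y_5 = red.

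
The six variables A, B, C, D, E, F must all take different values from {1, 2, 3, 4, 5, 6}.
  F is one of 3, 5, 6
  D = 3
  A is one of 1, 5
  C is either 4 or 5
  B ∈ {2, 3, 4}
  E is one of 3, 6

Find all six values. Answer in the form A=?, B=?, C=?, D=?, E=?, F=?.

D must be 3 (only option left). Strike 3 from B, E, F.
E's domain is down to {6}, so E = 6. Remove 6 from F.
That leaves F = 5. Eliminate 5 elsewhere: A, C.
A has just one choice, so A = 1.
C has just one choice, so C = 4. Eliminate 4 elsewhere: B.
That leaves B = 2.

A=1, B=2, C=4, D=3, E=6, F=5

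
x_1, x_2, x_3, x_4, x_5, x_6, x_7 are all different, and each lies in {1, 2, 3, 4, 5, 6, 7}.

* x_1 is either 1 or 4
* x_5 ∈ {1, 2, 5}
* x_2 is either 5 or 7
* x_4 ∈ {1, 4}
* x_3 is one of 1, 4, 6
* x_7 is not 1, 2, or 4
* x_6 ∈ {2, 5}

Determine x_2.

The 7 variables draw from only 7 values {1, 2, 3, 4, 5, 6, 7}, so each is used; only x_7 can be 3, hence x_7 = 3.
The 6 still-open variables draw from only 6 values {1, 2, 4, 5, 6, 7}, so each is used; only x_3 can be 6, hence x_3 = 6.
The 5 still-open variables draw from only 5 values {1, 2, 4, 5, 7}, so each is used; only x_2 can be 7, hence x_2 = 7.

7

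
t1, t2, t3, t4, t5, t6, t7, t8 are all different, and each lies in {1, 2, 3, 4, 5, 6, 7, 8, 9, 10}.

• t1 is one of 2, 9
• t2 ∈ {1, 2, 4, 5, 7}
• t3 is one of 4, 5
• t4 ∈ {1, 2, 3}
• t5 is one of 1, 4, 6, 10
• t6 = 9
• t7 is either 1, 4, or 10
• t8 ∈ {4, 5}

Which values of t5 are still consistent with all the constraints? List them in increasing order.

1, 6, 10

t6's domain is down to {9}, so t6 = 9. Remove 9 from t1.
t1 has just one choice, so t1 = 2. Eliminate 2 elsewhere: t2, t4.
t3 and t8 between them cover only {4, 5} — a naked pair. Remove those values from t2, t5, t7.
No further eliminations apply; t5 can still be any of 1, 6, 10.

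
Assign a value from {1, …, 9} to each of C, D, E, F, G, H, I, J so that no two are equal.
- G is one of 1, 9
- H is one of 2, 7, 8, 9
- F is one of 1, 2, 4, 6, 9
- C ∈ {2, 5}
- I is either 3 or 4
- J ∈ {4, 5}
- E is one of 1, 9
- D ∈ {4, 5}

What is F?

6

The 2 variables D and J are confined to {4, 5}, which locks those values in; drop them from C, F, I.
C's domain is down to {2}, so C = 2. Eliminate 2 elsewhere: F, H.
I's domain is down to {3}, so I = 3.
E and G between them cover only {1, 9} — a naked pair. Remove those values from F, H.
So F = 6.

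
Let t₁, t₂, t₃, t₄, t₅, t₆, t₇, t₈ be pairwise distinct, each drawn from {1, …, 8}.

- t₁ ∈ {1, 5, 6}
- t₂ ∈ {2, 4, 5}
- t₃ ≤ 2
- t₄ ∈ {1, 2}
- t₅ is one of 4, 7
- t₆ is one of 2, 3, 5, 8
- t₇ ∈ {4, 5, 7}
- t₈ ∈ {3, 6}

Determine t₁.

6

The 8 variables draw from only 8 values {1, 2, 3, 4, 5, 6, 7, 8}, so each is used; only t₆ can be 8, hence t₆ = 8.
The 7 still-open variables draw from only 7 values {1, 2, 3, 4, 5, 6, 7}, so each is used; only t₈ can be 3, hence t₈ = 3.
The 6 still-open variables together cover exactly {1, 2, 4, 5, 6, 7} — 6 values for 6 variables — and 6 appears only in t₁'s list, so t₁ = 6.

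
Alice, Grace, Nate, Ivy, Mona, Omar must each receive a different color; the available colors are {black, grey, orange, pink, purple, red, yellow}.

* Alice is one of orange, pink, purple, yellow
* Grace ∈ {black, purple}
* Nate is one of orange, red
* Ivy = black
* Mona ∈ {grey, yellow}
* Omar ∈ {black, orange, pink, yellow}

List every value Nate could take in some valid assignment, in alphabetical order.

Ivy must be black (only option left). Strike black from Grace, Omar.
Grace must be purple (only option left). Strike purple from Alice.
No further eliminations apply; Nate can still be any of orange, red.

orange, red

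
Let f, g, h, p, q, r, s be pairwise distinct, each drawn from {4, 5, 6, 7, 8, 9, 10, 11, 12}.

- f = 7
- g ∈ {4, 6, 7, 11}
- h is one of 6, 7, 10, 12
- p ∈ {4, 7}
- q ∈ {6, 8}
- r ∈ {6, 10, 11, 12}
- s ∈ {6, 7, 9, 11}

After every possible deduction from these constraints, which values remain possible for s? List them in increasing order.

f's domain is down to {7}, so f = 7. Remove 7 from g, h, p, s.
p's domain is down to {4}, so p = 4. Strike 4 from g.
No further eliminations apply; s can still be any of 6, 9, 11.

6, 9, 11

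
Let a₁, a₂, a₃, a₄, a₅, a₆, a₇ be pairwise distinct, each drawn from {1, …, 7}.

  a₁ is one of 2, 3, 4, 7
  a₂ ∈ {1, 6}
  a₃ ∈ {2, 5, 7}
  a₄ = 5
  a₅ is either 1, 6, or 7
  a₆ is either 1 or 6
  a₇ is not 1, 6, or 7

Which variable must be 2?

a₃

a₄ has just one choice, so a₄ = 5. Eliminate 5 elsewhere: a₃, a₇.
a₂ and a₆ between them cover only {1, 6} — a naked pair. Remove those values from a₅.
a₅ has just one choice, so a₅ = 7. Strike 7 from a₁, a₃.
So 2 goes to a₃.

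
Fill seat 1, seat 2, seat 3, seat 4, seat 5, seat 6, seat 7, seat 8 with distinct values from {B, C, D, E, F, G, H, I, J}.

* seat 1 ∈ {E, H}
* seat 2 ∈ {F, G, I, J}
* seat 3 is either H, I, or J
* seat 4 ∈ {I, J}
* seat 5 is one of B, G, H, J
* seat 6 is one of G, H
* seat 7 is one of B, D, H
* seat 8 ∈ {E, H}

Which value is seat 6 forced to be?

The 8 variables draw from only 8 values {B, D, E, F, G, H, I, J}, so each is used; only seat 7 can be D, hence seat 7 = D.
Among the 7 still-open variables, B fits only seat 5 (and all 7 values in {B, E, F, G, H, I, J} must be used), so seat 5 = B.
The 6 still-open variables together cover exactly {E, F, G, H, I, J} — 6 values for 6 variables — and F appears only in seat 2's list, so seat 2 = F.
The 5 still-open variables together cover exactly {E, G, H, I, J} — 5 values for 5 variables — and G appears only in seat 6's list, so seat 6 = G.

G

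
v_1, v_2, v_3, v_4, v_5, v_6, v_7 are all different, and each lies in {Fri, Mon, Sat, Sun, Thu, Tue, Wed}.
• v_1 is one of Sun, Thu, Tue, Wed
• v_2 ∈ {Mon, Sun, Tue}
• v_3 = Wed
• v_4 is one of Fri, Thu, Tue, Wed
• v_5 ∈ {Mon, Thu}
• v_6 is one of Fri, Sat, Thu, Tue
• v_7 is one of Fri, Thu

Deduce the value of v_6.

Sat

v_3 must be Wed (only option left). Eliminate Wed elsewhere: v_1, v_4.
The 6 still-open variables draw from only 6 values {Fri, Mon, Sat, Sun, Thu, Tue}, so each is used; only v_6 can be Sat, hence v_6 = Sat.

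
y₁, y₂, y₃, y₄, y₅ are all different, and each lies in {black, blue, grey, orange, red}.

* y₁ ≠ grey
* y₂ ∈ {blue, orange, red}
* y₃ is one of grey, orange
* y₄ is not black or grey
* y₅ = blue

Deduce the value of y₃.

y₅ must be blue (only option left). Strike blue from y₁, y₂, y₄.
The 4 still-open variables draw from only 4 values {black, grey, orange, red}, so each is used; only y₁ can be black, hence y₁ = black.
Among the 3 still-open variables, grey fits only y₃ (and all 3 values in {grey, orange, red} must be used), so y₃ = grey.

grey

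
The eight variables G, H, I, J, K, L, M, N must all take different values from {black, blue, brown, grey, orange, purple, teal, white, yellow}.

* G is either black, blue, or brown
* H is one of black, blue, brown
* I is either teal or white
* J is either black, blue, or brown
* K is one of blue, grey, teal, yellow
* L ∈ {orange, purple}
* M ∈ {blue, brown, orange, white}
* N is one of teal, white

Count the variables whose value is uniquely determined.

I and N share exactly the 2 values {teal, white}; by pigeonhole those values go to them, so strike teal, white from K, M.
G, H, J between them cover only {black, blue, brown} — a naked triple. Remove those values from K, M.
M must be orange (only option left). Strike orange from L.
L's domain is down to {purple}, so L = purple.
Determined: L=purple, M=orange. The other variables each still have more than one consistent value. That makes 2.

2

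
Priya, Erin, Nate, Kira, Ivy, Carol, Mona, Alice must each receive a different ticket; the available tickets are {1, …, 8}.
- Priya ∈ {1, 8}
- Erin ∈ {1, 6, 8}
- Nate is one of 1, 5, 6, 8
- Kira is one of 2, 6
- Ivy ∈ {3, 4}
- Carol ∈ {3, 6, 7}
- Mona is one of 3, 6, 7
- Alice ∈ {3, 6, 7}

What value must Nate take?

5

The 8 variables together cover exactly {1, 2, 3, 4, 5, 6, 7, 8} — 8 values for 8 variables — and 2 appears only in Kira's list, so Kira = 2.
The 7 still-open variables draw from only 7 values {1, 3, 4, 5, 6, 7, 8}, so each is used; only Ivy can be 4, hence Ivy = 4.
The 6 still-open variables together cover exactly {1, 3, 5, 6, 7, 8} — 6 values for 6 variables — and 5 appears only in Nate's list, so Nate = 5.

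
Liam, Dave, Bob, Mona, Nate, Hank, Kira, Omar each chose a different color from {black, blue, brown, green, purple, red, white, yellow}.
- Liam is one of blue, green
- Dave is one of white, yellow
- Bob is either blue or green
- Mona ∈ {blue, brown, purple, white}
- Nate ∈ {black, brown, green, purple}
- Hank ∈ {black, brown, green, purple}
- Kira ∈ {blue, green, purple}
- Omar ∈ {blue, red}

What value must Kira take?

The 8 variables together cover exactly {black, blue, brown, green, purple, red, white, yellow} — 8 values for 8 variables — and red appears only in Omar's list, so Omar = red.
The 7 still-open variables draw from only 7 values {black, blue, brown, green, purple, white, yellow}, so each is used; only Dave can be yellow, hence Dave = yellow.
The 6 still-open variables together cover exactly {black, blue, brown, green, purple, white} — 6 values for 6 variables — and white appears only in Mona's list, so Mona = white.
Liam and Bob between them cover only {blue, green} — a naked pair. Remove those values from Nate, Hank, Kira.
So Kira = purple.

purple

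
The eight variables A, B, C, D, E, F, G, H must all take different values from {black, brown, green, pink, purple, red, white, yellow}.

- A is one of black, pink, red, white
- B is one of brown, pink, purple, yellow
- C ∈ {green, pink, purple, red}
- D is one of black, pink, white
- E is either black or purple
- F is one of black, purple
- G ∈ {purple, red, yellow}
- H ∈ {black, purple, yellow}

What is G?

The 8 variables together cover exactly {black, brown, green, pink, purple, red, white, yellow} — 8 values for 8 variables — and brown appears only in B's list, so B = brown.
Among the 7 still-open variables, green fits only C (and all 7 values in {black, green, pink, purple, red, white, yellow} must be used), so C = green.
E and F between them cover only {black, purple} — a naked pair. Remove those values from A, D, G, H.
H has just one choice, so H = yellow. Strike yellow from G.
So G = red.

red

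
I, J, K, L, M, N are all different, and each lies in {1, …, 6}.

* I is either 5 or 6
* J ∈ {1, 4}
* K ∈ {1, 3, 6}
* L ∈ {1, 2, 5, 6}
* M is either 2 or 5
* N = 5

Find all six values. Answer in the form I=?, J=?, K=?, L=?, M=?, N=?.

N's domain is down to {5}, so N = 5. Remove 5 from I, L, M.
I has just one choice, so I = 6. Eliminate 6 elsewhere: K, L.
M must be 2 (only option left). Remove 2 from L.
L must be 1 (only option left). So J, K can't be 1.
J has just one choice, so J = 4.
K's domain is down to {3}, so K = 3.

I=6, J=4, K=3, L=1, M=2, N=5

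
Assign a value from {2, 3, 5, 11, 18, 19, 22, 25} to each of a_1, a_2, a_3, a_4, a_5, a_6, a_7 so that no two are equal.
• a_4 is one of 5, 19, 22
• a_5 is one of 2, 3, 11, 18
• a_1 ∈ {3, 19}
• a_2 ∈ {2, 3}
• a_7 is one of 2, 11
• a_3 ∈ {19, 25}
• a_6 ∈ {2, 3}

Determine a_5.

18

The 2 variables a_2 and a_6 are confined to {2, 3}, which locks those values in; drop them from a_1, a_5, a_7.
a_1's domain is down to {19}, so a_1 = 19. So a_3, a_4 can't be 19.
a_3's domain is down to {25}, so a_3 = 25.
a_7 must be 11 (only option left). So a_5 can't be 11.
So a_5 = 18.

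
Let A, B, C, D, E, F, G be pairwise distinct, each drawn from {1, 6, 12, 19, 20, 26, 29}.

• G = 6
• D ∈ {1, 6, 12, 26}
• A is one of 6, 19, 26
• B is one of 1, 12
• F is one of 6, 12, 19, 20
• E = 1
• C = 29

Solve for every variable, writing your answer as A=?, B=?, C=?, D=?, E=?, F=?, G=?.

C must be 29 (only option left).
E must be 1 (only option left). So B, D can't be 1.
G must be 6 (only option left). Strike 6 from A, D, F.
B must be 12 (only option left). Strike 12 from D, F.
D's domain is down to {26}, so D = 26. Remove 26 from A.
A must be 19 (only option left). Remove 19 from F.
That leaves F = 20.

A=19, B=12, C=29, D=26, E=1, F=20, G=6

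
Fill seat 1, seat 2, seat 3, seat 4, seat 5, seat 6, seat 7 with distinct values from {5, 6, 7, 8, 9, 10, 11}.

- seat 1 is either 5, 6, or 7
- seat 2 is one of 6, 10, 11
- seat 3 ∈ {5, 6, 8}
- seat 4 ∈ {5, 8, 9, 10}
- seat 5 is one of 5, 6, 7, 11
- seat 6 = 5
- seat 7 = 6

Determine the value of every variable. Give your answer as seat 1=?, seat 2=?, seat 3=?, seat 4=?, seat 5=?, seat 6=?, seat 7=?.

seat 1=7, seat 2=10, seat 3=8, seat 4=9, seat 5=11, seat 6=5, seat 7=6

seat 6 has just one choice, so seat 6 = 5. Eliminate 5 elsewhere: seat 1, seat 3, seat 4, seat 5.
seat 7 must be 6 (only option left). Remove 6 from seat 1, seat 2, seat 3, seat 5.
seat 1 has just one choice, so seat 1 = 7. Remove 7 from seat 5.
seat 3 has just one choice, so seat 3 = 8. So seat 4 can't be 8.
seat 5's domain is down to {11}, so seat 5 = 11. Remove 11 from seat 2.
seat 2's domain is down to {10}, so seat 2 = 10. Remove 10 from seat 4.
That leaves seat 4 = 9.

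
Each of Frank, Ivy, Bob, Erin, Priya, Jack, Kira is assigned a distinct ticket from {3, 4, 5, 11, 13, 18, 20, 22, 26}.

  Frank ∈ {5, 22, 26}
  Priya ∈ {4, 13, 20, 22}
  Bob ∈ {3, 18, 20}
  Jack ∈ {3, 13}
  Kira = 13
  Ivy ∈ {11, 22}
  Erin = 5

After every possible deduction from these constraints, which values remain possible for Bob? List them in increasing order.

Erin's domain is down to {5}, so Erin = 5. Remove 5 from Frank.
That leaves Kira = 13. Eliminate 13 elsewhere: Priya, Jack.
Jack has just one choice, so Jack = 3. So Bob can't be 3.
No further eliminations apply; Bob can still be any of 18, 20.

18, 20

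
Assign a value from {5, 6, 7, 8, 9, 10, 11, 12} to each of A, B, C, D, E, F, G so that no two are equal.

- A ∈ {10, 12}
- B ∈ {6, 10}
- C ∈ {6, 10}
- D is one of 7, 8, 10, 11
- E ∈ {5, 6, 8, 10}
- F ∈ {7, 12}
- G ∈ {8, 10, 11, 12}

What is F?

Among the 7 variables, 5 fits only E (and all 7 values in {5, 6, 7, 8, 10, 11, 12} must be used), so E = 5.
B and C share exactly the 2 values {6, 10}; by pigeonhole those values go to them, so strike 6, 10 from A, D, G.
A must be 12 (only option left). Strike 12 from F, G.
So F = 7.

7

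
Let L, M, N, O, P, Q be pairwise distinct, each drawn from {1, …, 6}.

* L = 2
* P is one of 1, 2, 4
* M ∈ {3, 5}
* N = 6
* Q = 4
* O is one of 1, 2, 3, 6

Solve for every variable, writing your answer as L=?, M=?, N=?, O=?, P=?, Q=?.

L has just one choice, so L = 2. Strike 2 from O, P.
N's domain is down to {6}, so N = 6. Strike 6 from O.
Q's domain is down to {4}, so Q = 4. Strike 4 from P.
P's domain is down to {1}, so P = 1. Remove 1 from O.
O has just one choice, so O = 3. So M can't be 3.
That leaves M = 5.

L=2, M=5, N=6, O=3, P=1, Q=4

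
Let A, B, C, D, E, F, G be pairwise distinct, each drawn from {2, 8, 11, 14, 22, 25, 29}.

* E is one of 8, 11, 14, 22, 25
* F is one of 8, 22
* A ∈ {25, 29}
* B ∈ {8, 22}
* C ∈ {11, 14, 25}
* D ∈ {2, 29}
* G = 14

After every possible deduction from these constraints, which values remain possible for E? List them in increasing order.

G has just one choice, so G = 14. So C, E can't be 14.
The 6 still-open variables together cover exactly {2, 8, 11, 22, 25, 29} — 6 values for 6 variables — and 2 appears only in D's list, so D = 2.
Among the 5 still-open variables, 29 fits only A (and all 5 values in {8, 11, 22, 25, 29} must be used), so A = 29.
B and F share exactly the 2 values {8, 22}; by pigeonhole those values go to them, so strike 8, 22 from E.
No further eliminations apply; E can still be any of 11, 25.

11, 25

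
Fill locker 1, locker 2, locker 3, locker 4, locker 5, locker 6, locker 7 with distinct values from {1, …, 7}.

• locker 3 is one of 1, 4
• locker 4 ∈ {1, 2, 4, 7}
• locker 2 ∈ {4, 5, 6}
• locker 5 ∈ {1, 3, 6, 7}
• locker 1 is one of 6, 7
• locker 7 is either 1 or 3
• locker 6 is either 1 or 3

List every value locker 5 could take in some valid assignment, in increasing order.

6, 7

The 7 variables draw from only 7 values {1, 2, 3, 4, 5, 6, 7}, so each is used; only locker 4 can be 2, hence locker 4 = 2.
Among the 6 still-open variables, 5 fits only locker 2 (and all 6 values in {1, 3, 4, 5, 6, 7} must be used), so locker 2 = 5.
The 5 still-open variables together cover exactly {1, 3, 4, 6, 7} — 5 values for 5 variables — and 4 appears only in locker 3's list, so locker 3 = 4.
locker 6 and locker 7 share exactly the 2 values {1, 3}; by pigeonhole those values go to them, so strike 1, 3 from locker 5.
No further eliminations apply; locker 5 can still be any of 6, 7.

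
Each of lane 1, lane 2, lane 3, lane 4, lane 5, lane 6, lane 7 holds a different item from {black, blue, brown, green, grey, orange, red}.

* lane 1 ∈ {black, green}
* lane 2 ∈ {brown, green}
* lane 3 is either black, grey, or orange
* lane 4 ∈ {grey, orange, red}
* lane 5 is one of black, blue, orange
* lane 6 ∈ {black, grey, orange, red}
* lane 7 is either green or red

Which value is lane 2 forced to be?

brown

The 7 variables draw from only 7 values {black, blue, brown, green, grey, orange, red}, so each is used; only lane 5 can be blue, hence lane 5 = blue.
The 6 still-open variables together cover exactly {black, brown, green, grey, orange, red} — 6 values for 6 variables — and brown appears only in lane 2's list, so lane 2 = brown.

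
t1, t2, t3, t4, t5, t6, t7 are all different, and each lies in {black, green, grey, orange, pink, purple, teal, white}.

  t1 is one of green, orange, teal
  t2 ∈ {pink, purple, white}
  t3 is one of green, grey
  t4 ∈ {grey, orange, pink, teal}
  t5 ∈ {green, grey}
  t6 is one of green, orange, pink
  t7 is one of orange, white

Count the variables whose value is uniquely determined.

2

The 7 variables draw from only 7 values {green, grey, orange, pink, purple, teal, white}, so each is used; only t2 can be purple, hence t2 = purple.
Among the 6 still-open variables, white fits only t7 (and all 6 values in {green, grey, orange, pink, teal, white} must be used), so t7 = white.
The 2 variables t3 and t5 are confined to {green, grey}, which locks those values in; drop them from t1, t4, t6.
Determined: t2=purple, t7=white. The other variables each still have more than one consistent value. That makes 2.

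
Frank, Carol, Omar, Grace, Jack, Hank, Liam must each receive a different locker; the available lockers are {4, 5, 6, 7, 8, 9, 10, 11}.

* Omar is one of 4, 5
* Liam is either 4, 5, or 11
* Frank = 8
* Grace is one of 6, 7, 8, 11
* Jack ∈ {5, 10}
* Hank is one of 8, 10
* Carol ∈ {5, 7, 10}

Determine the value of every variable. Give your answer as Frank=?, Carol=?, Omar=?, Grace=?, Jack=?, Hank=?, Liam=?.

Frank must be 8 (only option left). Strike 8 from Grace, Hank.
Hank must be 10 (only option left). Remove 10 from Carol, Jack.
Jack's domain is down to {5}, so Jack = 5. Remove 5 from Carol, Omar, Liam.
Carol must be 7 (only option left). Remove 7 from Grace.
Omar must be 4 (only option left). Eliminate 4 elsewhere: Liam.
Liam has just one choice, so Liam = 11. Strike 11 from Grace.
That leaves Grace = 6.

Frank=8, Carol=7, Omar=4, Grace=6, Jack=5, Hank=10, Liam=11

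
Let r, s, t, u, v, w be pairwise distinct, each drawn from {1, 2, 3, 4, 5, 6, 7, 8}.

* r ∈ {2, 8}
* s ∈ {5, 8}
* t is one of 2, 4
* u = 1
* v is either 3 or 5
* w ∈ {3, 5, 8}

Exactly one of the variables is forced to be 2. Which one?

u's domain is down to {1}, so u = 1.
The 5 still-open variables draw from only 5 values {2, 3, 4, 5, 8}, so each is used; only t can be 4, hence t = 4.
The 4 still-open variables draw from only 4 values {2, 3, 5, 8}, so each is used; only r can be 2, hence r = 2.

r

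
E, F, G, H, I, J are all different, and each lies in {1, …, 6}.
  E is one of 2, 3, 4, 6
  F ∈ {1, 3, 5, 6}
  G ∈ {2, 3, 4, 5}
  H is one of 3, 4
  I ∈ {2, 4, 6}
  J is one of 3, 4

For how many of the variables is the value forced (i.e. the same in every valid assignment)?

2

The 6 variables draw from only 6 values {1, 2, 3, 4, 5, 6}, so each is used; only F can be 1, hence F = 1.
The 5 still-open variables together cover exactly {2, 3, 4, 5, 6} — 5 values for 5 variables — and 5 appears only in G's list, so G = 5.
H and J share exactly the 2 values {3, 4}; by pigeonhole those values go to them, so strike 3, 4 from E, I.
Determined: F=1, G=5. The other variables each still have more than one consistent value. That makes 2.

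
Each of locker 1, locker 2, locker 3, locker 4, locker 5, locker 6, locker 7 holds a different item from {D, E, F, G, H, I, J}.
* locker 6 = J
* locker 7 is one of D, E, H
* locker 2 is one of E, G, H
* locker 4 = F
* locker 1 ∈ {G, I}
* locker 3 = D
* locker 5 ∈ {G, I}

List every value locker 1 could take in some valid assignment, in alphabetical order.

G, I

locker 3's domain is down to {D}, so locker 3 = D. Remove D from locker 7.
locker 4 must be F (only option left).
That leaves locker 6 = J.
locker 1 and locker 5 share exactly the 2 values {G, I}; by pigeonhole those values go to them, so strike G, I from locker 2.
No further eliminations apply; locker 1 can still be any of G, I.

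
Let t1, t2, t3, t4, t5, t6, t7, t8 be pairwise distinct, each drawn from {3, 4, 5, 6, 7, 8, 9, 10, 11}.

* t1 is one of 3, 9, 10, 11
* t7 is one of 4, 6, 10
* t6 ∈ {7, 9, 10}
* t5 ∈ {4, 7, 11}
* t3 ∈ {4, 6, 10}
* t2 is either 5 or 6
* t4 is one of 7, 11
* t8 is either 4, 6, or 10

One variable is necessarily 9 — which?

The 8 variables together cover exactly {3, 4, 5, 6, 7, 9, 10, 11} — 8 values for 8 variables — and 3 appears only in t1's list, so t1 = 3.
The 7 still-open variables draw from only 7 values {4, 5, 6, 7, 9, 10, 11}, so each is used; only t2 can be 5, hence t2 = 5.
The 6 still-open variables together cover exactly {4, 6, 7, 9, 10, 11} — 6 values for 6 variables — and 9 appears only in t6's list, so t6 = 9.

t6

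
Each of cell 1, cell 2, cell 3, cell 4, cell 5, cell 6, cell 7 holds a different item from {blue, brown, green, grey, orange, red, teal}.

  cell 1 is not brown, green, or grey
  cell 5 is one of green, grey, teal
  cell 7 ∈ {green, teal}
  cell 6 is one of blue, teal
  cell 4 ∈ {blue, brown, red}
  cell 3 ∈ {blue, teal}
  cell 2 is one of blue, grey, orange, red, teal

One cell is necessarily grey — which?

cell 5

Among the 7 variables, brown fits only cell 4 (and all 7 values in {blue, brown, green, grey, orange, red, teal} must be used), so cell 4 = brown.
The 2 variables cell 3 and cell 6 are confined to {blue, teal}, which locks those values in; drop them from cell 1, cell 2, cell 5, cell 7.
cell 7 must be green (only option left). Remove green from cell 5.
So grey goes to cell 5.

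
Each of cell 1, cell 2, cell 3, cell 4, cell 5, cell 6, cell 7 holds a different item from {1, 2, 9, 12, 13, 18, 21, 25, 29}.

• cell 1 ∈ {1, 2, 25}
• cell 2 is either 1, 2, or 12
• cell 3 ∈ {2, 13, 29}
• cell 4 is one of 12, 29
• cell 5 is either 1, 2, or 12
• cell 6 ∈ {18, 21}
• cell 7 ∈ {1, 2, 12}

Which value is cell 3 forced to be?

13

The 3 variables cell 2, cell 5, cell 7 are confined to {1, 2, 12}, which locks those values in; drop them from cell 1, cell 3, cell 4.
cell 1's domain is down to {25}, so cell 1 = 25.
cell 4 has just one choice, so cell 4 = 29. Remove 29 from cell 3.
So cell 3 = 13.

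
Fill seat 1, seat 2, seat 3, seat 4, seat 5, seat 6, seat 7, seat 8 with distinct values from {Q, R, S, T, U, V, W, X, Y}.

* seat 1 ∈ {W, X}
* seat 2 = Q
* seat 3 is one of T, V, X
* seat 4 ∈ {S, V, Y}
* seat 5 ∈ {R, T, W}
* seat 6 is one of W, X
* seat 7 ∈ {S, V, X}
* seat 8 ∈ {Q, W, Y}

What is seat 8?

seat 2's domain is down to {Q}, so seat 2 = Q. So seat 8 can't be Q.
The 7 still-open variables together cover exactly {R, S, T, V, W, X, Y} — 7 values for 7 variables — and R appears only in seat 5's list, so seat 5 = R.
The 6 still-open variables draw from only 6 values {S, T, V, W, X, Y}, so each is used; only seat 3 can be T, hence seat 3 = T.
seat 1 and seat 6 share exactly the 2 values {W, X}; by pigeonhole those values go to them, so strike W, X from seat 7, seat 8.
So seat 8 = Y.

Y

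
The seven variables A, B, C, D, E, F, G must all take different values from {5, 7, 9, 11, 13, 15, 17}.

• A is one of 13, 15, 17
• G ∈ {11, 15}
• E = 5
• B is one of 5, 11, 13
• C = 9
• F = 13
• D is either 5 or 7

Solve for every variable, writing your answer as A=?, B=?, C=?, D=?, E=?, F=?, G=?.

C's domain is down to {9}, so C = 9.
E's domain is down to {5}, so E = 5. Strike 5 from B, D.
F must be 13 (only option left). Eliminate 13 elsewhere: A, B.
That leaves B = 11. So G can't be 11.
D has just one choice, so D = 7.
G's domain is down to {15}, so G = 15. So A can't be 15.
A must be 17 (only option left).

A=17, B=11, C=9, D=7, E=5, F=13, G=15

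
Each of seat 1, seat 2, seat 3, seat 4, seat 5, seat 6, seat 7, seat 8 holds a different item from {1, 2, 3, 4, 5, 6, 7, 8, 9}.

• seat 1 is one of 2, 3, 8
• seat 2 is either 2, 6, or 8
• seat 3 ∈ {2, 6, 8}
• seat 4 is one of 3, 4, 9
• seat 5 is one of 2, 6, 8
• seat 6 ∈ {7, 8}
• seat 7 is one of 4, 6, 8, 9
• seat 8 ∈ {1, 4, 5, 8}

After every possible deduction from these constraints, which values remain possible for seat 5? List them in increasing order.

2, 6, 8

The 3 variables seat 2, seat 3, seat 5 are confined to {2, 6, 8}, which locks those values in; drop them from seat 1, seat 6, seat 7, seat 8.
seat 1 must be 3 (only option left). Strike 3 from seat 4.
seat 6 must be 7 (only option left).
The 2 variables seat 4 and seat 7 are confined to {4, 9}, which locks those values in; drop them from seat 8.
No further eliminations apply; seat 5 can still be any of 2, 6, 8.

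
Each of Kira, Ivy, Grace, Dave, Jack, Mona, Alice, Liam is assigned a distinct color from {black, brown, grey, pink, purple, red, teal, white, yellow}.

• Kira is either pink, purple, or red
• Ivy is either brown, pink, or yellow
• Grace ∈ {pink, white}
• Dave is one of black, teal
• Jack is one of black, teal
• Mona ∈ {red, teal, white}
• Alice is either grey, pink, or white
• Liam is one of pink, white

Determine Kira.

The 2 variables Grace and Liam are confined to {pink, white}, which locks those values in; drop them from Kira, Ivy, Mona, Alice.
Alice must be grey (only option left).
Dave and Jack between them cover only {black, teal} — a naked pair. Remove those values from Mona.
Mona has just one choice, so Mona = red. Strike red from Kira.
So Kira = purple.

purple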